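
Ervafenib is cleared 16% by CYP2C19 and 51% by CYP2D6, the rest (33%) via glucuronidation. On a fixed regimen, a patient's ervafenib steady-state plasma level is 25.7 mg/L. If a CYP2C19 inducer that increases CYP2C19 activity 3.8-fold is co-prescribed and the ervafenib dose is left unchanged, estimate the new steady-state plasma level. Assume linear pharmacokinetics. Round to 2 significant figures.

The CYP2C19 pathway (16% of clearance) increases to 3.8× activity: 0.16 × 3.8 = 0.608.
CYP2D6 (51%) and the residual 33% are unaffected.
CL_new/CL_old = 0.608 + 0.51 + 0.33 = 1.448.
New steady-state plasma level = baseline ÷ relative clearance = 25.7 / 1.448 = 18 mg/L.

18 mg/L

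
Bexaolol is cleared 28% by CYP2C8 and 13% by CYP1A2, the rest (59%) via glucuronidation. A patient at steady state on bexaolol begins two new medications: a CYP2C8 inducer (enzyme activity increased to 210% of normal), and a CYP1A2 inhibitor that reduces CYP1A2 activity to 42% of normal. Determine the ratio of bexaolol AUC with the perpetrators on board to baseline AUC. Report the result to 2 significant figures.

The CYP2C8 pathway (28% of clearance) is boosted to 2.1× activity: 0.28 × 2.1 = 0.588.
The CYP1A2 pathway (13% of clearance) is reduced to 0.42× activity: 0.13 × 0.42 = 0.0546.
The remaining 59% of clearance is unaffected.
CL_new/CL_old = 0.588 + 0.0546 + 0.59 = 1.2326.
Net AUC ratio = 1 / 1.2326 = 0.81.

0.81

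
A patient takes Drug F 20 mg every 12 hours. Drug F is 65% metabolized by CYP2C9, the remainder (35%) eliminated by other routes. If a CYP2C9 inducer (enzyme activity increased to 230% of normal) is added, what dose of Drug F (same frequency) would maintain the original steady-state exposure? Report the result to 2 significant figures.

37 mg

The CYP2C9 pathway (65% of clearance) increases to 2.3× activity: 0.65 × 2.3 = 1.495.
Non-CYP routes (35%) are unchanged.
CL_new/CL_old = 1.495 + 0.35 = 1.845.
To maintain the same steady-state level, dose must scale with clearance: new dose = 20 × 1.845 = 37 mg.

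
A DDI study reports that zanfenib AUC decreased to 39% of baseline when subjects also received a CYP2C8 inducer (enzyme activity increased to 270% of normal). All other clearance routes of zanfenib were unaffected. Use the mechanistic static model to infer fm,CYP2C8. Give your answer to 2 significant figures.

0.92

CL'/CL = 1 / 0.390 = 2.564
2.7·fm + (1 − fm) = 2.564
fm = (2.564 − 1) / (2.7 − 1) = 0.92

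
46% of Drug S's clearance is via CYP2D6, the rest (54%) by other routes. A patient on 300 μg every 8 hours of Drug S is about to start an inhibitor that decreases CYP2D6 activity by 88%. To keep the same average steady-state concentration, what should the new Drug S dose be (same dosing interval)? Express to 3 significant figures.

The CYP2D6 pathway (46% of clearance) is reduced to 0.12× activity: 0.46 × 0.12 = 0.0552.
Non-CYP routes (54%) are unchanged.
CL_new/CL_old = 0.0552 + 0.54 = 0.5952.
To maintain the same steady-state level, dose must scale with clearance: new dose = 300 × 0.5952 = 179 μg.

179 μg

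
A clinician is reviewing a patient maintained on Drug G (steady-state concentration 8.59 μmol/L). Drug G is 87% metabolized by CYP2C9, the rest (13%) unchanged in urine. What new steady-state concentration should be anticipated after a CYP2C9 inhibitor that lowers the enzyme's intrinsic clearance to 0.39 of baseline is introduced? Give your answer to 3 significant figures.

CYP2C9: 0.87 × 0.39 = 0.3393
Other: 0.13 (unchanged)
New clearance relative to baseline: 0.3393 + 0.13 = 0.4693.
Steady-state concentration ∝ 1/CL, so new value = 8.59 / 0.4693 = 18.3 μmol/L.

18.3 μmol/L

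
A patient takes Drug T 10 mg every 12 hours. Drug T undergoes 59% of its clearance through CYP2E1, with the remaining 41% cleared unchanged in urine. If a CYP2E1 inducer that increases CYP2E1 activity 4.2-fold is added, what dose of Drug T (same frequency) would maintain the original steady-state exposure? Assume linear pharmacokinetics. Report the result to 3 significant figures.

CYP2E1: 0.59 × 4.2 = 2.478
Other: 0.41 (unchanged)
New clearance relative to baseline: 2.478 + 0.41 = 2.888.
Exposure is unchanged when dose changes in proportion to clearance. New dose = 10 mg × 2.888 = 28.9 mg.

28.9 mg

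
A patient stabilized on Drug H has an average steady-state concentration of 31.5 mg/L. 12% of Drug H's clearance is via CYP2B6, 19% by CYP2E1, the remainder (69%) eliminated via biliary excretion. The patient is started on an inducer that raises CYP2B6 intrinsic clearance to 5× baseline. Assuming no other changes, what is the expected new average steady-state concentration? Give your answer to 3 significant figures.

21.3 mg/L

The CYP2B6 pathway (12% of clearance) is boosted to 5× activity: 0.12 × 5 = 0.6.
CYP2E1 (19%) and the residual 69% are unaffected.
New clearance relative to baseline: 0.6 + 0.19 + 0.69 = 1.48.
New average steady-state concentration = baseline ÷ relative clearance = 31.5 / 1.48 = 21.3 mg/L.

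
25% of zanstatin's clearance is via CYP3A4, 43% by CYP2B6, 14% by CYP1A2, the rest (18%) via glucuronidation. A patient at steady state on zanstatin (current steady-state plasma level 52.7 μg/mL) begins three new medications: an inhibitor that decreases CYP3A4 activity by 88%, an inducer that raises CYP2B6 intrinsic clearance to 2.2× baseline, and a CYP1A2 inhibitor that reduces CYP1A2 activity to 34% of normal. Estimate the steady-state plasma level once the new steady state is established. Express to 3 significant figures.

43.8 μg/mL

The CYP3A4 pathway (25% of clearance) drops to 0.12× activity: 0.25 × 0.12 = 0.03.
The CYP2B6 pathway (43% of clearance) is boosted to 2.2× activity: 0.43 × 2.2 = 0.946.
The CYP1A2 pathway (14% of clearance) falls to 0.34× activity: 0.14 × 0.34 = 0.0476.
Non-CYP routes (18%) are unchanged.
New clearance relative to baseline: 0.03 + 0.946 + 0.0476 + 0.18 = 1.2036.
New steady-state plasma level = 52.7 / 1.2036 = 43.8 μg/mL (concentration scales inversely with clearance).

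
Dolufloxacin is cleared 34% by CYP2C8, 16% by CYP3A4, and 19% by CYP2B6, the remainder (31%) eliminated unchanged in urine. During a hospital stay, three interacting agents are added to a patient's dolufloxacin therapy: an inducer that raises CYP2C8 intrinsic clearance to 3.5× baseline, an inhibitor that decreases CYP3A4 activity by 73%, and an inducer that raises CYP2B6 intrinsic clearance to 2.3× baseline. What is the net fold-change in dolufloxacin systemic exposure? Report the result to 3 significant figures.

0.505

The CYP2C8 pathway (34% of clearance) rises to 3.5× activity: 0.34 × 3.5 = 1.19.
The CYP3A4 pathway (16% of clearance) is reduced to 0.27× activity: 0.16 × 0.27 = 0.0432.
The CYP2B6 pathway (19% of clearance) increases to 2.3× activity: 0.19 × 2.3 = 0.437.
Non-CYP routes (31%) are unchanged.
CL_new/CL_old = 1.19 + 0.0432 + 0.437 + 0.31 = 1.9802.
Systemic exposure ∝ 1/CL: fold-change = 1 / 1.9802 = 0.505.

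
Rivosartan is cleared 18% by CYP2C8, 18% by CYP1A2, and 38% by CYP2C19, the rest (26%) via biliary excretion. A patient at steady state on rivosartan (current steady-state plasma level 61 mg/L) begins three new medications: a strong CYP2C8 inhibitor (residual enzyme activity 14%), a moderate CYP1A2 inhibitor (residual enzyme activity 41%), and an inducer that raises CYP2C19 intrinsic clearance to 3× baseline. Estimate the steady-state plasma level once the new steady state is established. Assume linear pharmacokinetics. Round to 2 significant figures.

CYP2C8: 0.18 × 0.14 = 0.0252
CYP1A2: 0.18 × 0.41 = 0.0738
CYP2C19: 0.38 × 3 = 1.14
Other: 0.26 (unchanged)
Relative clearance = 0.0252 + 0.0738 + 1.14 + 0.26 = 1.499.
New steady-state plasma level = 61 / 1.499 = 41 mg/L (concentration scales inversely with clearance).

41 mg/L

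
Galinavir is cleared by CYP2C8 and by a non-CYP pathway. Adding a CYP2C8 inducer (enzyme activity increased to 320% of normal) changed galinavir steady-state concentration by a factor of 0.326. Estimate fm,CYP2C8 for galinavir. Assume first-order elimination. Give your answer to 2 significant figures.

0.94

Call the CYP2C8 fraction fm. After the interaction, CL_new/CL_old = fm × 3.2 + (1 − fm).
Steady-state concentration ratio = 1 / (new CL fraction), so new CL fraction = 1 / 0.326 = 3.067.
fm × 3.2 + 1 − fm = 3.067  ⇒  fm × (3.2 − 1) = 2.067  ⇒  fm = 0.94.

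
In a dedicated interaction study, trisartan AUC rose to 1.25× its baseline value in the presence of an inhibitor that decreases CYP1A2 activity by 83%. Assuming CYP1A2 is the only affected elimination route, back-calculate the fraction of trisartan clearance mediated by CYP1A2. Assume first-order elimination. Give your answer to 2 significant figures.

Let x = fm,CYP1A2. Because AUC ∝ 1/CL, relative clearance fell to 1/1.25 = 0.8.
Setting x·0.17 + (1 − x) = 0.8 and solving: x = (0.8 − 1)/(0.17 − 1) = 0.24.

0.24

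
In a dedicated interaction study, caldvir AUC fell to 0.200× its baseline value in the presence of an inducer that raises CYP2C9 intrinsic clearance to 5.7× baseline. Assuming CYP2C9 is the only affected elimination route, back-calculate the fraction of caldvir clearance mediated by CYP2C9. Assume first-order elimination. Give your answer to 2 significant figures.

Let fm be the CYP2C9 fraction. New clearance relative to baseline = fm × 5.7 + (1 − fm).
AUC ratio = 1 / (new CL fraction), so new CL fraction = 1 / 0.200 = 5.
fm × 5.7 + 1 − fm = 5  ⇒  fm × (5.7 − 1) = 4  ⇒  fm = 0.85.

0.85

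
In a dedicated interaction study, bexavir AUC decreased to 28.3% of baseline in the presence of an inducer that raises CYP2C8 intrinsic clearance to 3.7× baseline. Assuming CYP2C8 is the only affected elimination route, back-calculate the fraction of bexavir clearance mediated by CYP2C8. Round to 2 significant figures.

CL'/CL = 1 / 0.283 = 3.534
3.7·fm + (1 − fm) = 3.534
fm = (3.534 − 1) / (3.7 − 1) = 0.94

0.94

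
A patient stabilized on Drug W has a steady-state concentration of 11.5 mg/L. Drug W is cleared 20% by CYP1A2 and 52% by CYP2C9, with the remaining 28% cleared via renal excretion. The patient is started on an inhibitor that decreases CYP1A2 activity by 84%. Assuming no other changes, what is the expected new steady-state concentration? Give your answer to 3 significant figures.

The CYP1A2 pathway (20% of clearance) drops to 0.16× activity: 0.2 × 0.16 = 0.032.
CYP2C9 (52%) and the residual 28% are unaffected.
Relative clearance = 0.032 + 0.52 + 0.28 = 0.832.
With dosing unchanged, steady-state concentration scales as 1/CL: 11.5 / 0.832 = 13.8 mg/L.

13.8 mg/L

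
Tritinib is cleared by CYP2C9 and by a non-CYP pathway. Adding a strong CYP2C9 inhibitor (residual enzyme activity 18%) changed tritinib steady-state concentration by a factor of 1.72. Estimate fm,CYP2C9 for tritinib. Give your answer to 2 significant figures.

0.51

CL'/CL = 1 / 1.72 = 0.5814
0.18·fm + (1 − fm) = 0.5814
fm = (0.5814 − 1) / (0.18 − 1) = 0.51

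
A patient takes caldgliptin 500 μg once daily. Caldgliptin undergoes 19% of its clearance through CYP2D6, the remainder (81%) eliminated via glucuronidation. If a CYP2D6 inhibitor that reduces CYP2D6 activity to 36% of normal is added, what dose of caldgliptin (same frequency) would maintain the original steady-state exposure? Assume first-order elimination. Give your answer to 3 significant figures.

CYP2D6: 0.19 × 0.36 = 0.0684
Other: 0.81 (unchanged)
CL_new/CL_old = 0.0684 + 0.81 = 0.8784.
To maintain the same steady-state level, dose must scale with clearance: new dose = 500 × 0.8784 = 439 μg.

439 μg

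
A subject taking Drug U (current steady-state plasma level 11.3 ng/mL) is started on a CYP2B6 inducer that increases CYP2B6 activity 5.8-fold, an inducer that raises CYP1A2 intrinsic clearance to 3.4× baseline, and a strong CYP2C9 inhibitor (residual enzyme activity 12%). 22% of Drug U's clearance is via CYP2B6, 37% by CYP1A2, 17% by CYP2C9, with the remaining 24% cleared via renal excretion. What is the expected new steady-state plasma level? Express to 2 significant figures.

The CYP2B6 pathway (22% of clearance) rises to 5.8× activity: 0.22 × 5.8 = 1.276.
The CYP1A2 pathway (37% of clearance) increases to 3.4× activity: 0.37 × 3.4 = 1.258.
The CYP2C9 pathway (17% of clearance) falls to 0.12× activity: 0.17 × 0.12 = 0.0204.
Non-CYP routes (24%) are unchanged.
CL_new/CL_old = 1.276 + 1.258 + 0.0204 + 0.24 = 2.7944.
New steady-state plasma level = 11.3 / 2.7944 = 4.0 ng/mL (concentration scales inversely with clearance).

4.0 ng/mL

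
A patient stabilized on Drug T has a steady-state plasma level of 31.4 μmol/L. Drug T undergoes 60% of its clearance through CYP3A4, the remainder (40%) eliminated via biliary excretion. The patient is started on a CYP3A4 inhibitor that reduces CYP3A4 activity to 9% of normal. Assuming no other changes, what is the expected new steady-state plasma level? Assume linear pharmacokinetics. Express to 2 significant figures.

69 μmol/L

The CYP3A4 pathway (60% of clearance) drops to 0.09× activity: 0.6 × 0.09 = 0.054.
The remaining 40% of clearance is unaffected.
CL_new/CL_old = 0.054 + 0.4 = 0.454.
New steady-state plasma level = baseline ÷ relative clearance = 31.4 / 0.454 = 69 μmol/L.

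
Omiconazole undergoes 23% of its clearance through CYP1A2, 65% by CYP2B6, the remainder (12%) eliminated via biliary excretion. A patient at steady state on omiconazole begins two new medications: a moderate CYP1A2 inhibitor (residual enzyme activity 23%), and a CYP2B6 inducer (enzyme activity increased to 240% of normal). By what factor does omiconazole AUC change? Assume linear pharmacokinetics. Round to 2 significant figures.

0.58

The CYP1A2 pathway (23% of clearance) falls to 0.23× activity: 0.23 × 0.23 = 0.0529.
The CYP2B6 pathway (65% of clearance) rises to 2.4× activity: 0.65 × 2.4 = 1.56.
The remaining 12% of clearance is unaffected.
Relative clearance = 0.0529 + 1.56 + 0.12 = 1.7329.
Net AUC ratio = 1 / 1.7329 = 0.58.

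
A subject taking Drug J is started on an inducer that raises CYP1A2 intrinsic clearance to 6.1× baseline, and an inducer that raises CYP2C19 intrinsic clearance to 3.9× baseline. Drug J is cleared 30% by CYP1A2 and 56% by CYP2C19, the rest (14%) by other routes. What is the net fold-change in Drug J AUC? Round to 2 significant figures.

0.24

The CYP1A2 pathway (30% of clearance) increases to 6.1× activity: 0.3 × 6.1 = 1.83.
The CYP2C19 pathway (56% of clearance) rises to 3.9× activity: 0.56 × 3.9 = 2.184.
Non-CYP routes (14%) are unchanged.
New clearance relative to baseline: 1.83 + 2.184 + 0.14 = 4.154.
Because AUC varies inversely with clearance, the combined effect is 1 / 4.154 = 0.24.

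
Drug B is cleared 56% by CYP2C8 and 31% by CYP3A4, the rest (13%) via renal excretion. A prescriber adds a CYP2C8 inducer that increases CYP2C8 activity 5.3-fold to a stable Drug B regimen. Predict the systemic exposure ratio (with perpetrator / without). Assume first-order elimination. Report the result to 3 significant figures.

0.293

CYP2C8: 0.56 × 5.3 = 2.968
CYP3A4: 0.31 (unchanged)
Other: 0.13 (unchanged)
New clearance relative to baseline: 2.968 + 0.31 + 0.13 = 3.408.
Systemic exposure is inversely proportional to clearance, so the fold-change is 1 / 3.408 = 0.293.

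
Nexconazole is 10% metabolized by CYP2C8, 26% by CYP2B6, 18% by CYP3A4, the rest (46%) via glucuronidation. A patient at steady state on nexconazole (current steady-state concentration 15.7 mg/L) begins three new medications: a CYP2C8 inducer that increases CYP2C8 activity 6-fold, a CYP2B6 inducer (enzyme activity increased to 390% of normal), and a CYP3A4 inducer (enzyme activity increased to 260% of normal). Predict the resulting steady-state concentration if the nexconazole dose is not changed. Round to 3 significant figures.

The CYP2C8 pathway (10% of clearance) increases to 6× activity: 0.1 × 6 = 0.6.
The CYP2B6 pathway (26% of clearance) is boosted to 3.9× activity: 0.26 × 3.9 = 1.014.
The CYP3A4 pathway (18% of clearance) increases to 2.6× activity: 0.18 × 2.6 = 0.468.
Non-CYP routes (46%) are unchanged.
CL_new/CL_old = 0.6 + 1.014 + 0.468 + 0.46 = 2.542.
New steady-state concentration = 15.7 / 2.542 = 6.18 mg/L (concentration scales inversely with clearance).

6.18 mg/L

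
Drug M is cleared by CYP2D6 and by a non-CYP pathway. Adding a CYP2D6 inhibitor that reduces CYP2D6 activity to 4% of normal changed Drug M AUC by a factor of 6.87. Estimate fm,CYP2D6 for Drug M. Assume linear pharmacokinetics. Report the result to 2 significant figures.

0.89

Call the CYP2D6 fraction fm. After the interaction, CL_new/CL_old = fm × 0.04 + (1 − fm).
AUC ratio = 1 / (new CL fraction), so new CL fraction = 1 / 6.87 = 0.1456.
fm × 0.04 + 1 − fm = 0.1456  ⇒  fm × (0.04 − 1) = −0.8544  ⇒  fm = 0.89.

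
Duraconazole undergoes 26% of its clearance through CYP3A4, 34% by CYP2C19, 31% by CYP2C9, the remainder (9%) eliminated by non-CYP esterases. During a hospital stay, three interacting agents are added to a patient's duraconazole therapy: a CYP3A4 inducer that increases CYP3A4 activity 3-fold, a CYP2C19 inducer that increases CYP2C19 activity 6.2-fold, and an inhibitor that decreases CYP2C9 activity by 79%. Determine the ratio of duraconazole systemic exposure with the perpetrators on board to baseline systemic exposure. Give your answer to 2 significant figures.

0.33

The CYP3A4 pathway (26% of clearance) is boosted to 3× activity: 0.26 × 3 = 0.78.
The CYP2C19 pathway (34% of clearance) is boosted to 6.2× activity: 0.34 × 6.2 = 2.108.
The CYP2C9 pathway (31% of clearance) falls to 0.21× activity: 0.31 × 0.21 = 0.0651.
The remaining 9% of clearance is unaffected.
CL_new/CL_old = 0.78 + 2.108 + 0.0651 + 0.09 = 3.0431.
Systemic exposure ∝ 1/CL: fold-change = 1 / 3.0431 = 0.33.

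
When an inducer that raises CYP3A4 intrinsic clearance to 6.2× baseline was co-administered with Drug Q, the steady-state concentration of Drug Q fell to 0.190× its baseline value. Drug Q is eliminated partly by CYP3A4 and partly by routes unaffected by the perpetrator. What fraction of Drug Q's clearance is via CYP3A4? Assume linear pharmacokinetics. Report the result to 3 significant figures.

0.820

CL'/CL = 1 / 0.190 = 5.263
6.2·fm + (1 − fm) = 5.263
fm = (5.263 − 1) / (6.2 − 1) = 0.820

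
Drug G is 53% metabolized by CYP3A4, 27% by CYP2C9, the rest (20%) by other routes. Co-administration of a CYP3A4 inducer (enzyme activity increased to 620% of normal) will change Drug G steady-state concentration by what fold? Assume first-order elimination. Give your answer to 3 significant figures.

CYP3A4: 0.53 × 6.2 = 3.286
CYP2C9: 0.27 (unchanged)
Other: 0.2 (unchanged)
CL_new/CL_old = 3.286 + 0.27 + 0.2 = 3.756.
Steady-state concentration is inversely proportional to clearance, so the fold-change is 1 / 3.756 = 0.266.

0.266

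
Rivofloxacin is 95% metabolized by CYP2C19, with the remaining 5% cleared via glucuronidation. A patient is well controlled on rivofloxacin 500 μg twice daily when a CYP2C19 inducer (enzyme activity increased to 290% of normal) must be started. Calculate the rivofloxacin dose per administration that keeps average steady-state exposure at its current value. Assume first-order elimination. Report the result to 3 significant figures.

The CYP2C19 pathway (95% of clearance) rises to 2.9× activity: 0.95 × 2.9 = 2.755.
The remaining 5% of clearance is unaffected.
New clearance relative to baseline: 2.755 + 0.05 = 2.805.
Css,avg = (dose rate)/CL, so holding Css fixed requires dose ∝ CL: 500 × 2.805 = 1.40 × 10³ μg.

1.40 × 10³ μg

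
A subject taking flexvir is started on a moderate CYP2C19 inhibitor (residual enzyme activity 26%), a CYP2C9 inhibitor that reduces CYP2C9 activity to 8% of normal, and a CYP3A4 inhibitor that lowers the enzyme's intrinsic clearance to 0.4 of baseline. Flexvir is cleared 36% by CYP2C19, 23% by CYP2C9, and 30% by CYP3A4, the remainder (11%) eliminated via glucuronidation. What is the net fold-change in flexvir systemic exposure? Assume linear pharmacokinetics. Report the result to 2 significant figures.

CYP2C19: 0.36 × 0.26 = 0.0936
CYP2C9: 0.23 × 0.08 = 0.0184
CYP3A4: 0.3 × 0.4 = 0.12
Other: 0.11 (unchanged)
CL_new/CL_old = 0.0936 + 0.0184 + 0.12 + 0.11 = 0.342.
Systemic exposure ∝ 1/CL: fold-change = 1 / 0.342 = 2.9.

2.9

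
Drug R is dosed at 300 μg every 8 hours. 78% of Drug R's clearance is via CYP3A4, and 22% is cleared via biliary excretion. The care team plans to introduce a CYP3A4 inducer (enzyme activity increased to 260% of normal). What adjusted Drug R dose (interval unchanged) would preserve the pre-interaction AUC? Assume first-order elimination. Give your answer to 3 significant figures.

The CYP3A4 pathway (78% of clearance) is boosted to 2.6× activity: 0.78 × 2.6 = 2.028.
Non-CYP routes (22%) are unchanged.
New clearance relative to baseline: 2.028 + 0.22 = 2.248.
To maintain the same steady-state level, dose must scale with clearance: new dose = 300 × 2.248 = 674 μg.

674 μg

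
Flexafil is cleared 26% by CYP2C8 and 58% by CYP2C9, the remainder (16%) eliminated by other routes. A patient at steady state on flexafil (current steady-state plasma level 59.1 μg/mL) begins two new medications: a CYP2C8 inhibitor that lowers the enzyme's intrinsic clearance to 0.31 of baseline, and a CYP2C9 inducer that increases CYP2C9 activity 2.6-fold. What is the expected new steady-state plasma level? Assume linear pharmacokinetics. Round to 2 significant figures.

34 μg/mL

The CYP2C8 pathway (26% of clearance) falls to 0.31× activity: 0.26 × 0.31 = 0.0806.
The CYP2C9 pathway (58% of clearance) rises to 2.6× activity: 0.58 × 2.6 = 1.508.
Non-CYP routes (16%) are unchanged.
CL_new/CL_old = 0.0806 + 1.508 + 0.16 = 1.7486.
Dividing the baseline by the relative clearance: 59.1 / 1.7486 = 34 μg/mL.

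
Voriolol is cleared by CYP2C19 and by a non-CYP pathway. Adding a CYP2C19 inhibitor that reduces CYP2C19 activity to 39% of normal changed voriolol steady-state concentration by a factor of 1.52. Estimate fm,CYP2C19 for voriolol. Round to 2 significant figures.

CL'/CL = 1 / 1.52 = 0.6579
0.39·fm + (1 − fm) = 0.6579
fm = (0.6579 − 1) / (0.39 − 1) = 0.56

0.56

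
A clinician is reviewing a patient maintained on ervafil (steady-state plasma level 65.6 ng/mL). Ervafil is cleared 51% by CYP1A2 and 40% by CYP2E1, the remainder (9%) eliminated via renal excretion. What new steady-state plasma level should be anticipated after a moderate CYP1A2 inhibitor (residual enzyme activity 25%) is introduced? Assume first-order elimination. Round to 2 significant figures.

1.1 × 10² ng/mL

The CYP1A2 pathway (51% of clearance) is reduced to 0.25× activity: 0.51 × 0.25 = 0.1275.
CYP2E1 (40%) and the residual 9% are unaffected.
New clearance relative to baseline: 0.1275 + 0.4 + 0.09 = 0.6175.
New steady-state plasma level = baseline ÷ relative clearance = 65.6 / 0.6175 = 1.1 × 10² ng/mL.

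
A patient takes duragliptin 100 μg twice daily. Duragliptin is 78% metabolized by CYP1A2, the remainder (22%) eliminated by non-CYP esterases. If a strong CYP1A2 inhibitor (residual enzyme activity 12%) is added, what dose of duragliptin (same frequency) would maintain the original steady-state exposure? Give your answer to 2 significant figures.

31 μg

CYP1A2: 0.78 × 0.12 = 0.0936
Other: 0.22 (unchanged)
CL_new/CL_old = 0.0936 + 0.22 = 0.3136.
Exposure is unchanged when dose changes in proportion to clearance. New dose = 100 μg × 0.3136 = 31 μg.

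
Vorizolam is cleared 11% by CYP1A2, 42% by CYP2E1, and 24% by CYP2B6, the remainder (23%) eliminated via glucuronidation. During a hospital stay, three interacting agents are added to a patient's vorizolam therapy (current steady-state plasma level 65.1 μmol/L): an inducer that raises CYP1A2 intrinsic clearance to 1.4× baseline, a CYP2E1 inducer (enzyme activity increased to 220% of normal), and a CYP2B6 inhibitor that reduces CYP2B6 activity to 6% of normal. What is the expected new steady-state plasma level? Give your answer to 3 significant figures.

49.2 μmol/L

CYP1A2: 0.11 × 1.4 = 0.154
CYP2E1: 0.42 × 2.2 = 0.924
CYP2B6: 0.24 × 0.06 = 0.0144
Other: 0.23 (unchanged)
CL_new/CL_old = 0.154 + 0.924 + 0.0144 + 0.23 = 1.3224.
Dividing the baseline by the relative clearance: 65.1 / 1.3224 = 49.2 μmol/L.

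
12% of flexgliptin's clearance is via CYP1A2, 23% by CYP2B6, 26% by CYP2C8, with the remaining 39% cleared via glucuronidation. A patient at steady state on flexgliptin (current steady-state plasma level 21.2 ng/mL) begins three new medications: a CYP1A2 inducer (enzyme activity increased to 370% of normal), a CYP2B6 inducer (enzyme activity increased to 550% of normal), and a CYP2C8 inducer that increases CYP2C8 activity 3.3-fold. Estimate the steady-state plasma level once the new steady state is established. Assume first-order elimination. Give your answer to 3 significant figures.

7.17 ng/mL

CYP1A2: 0.12 × 3.7 = 0.444
CYP2B6: 0.23 × 5.5 = 1.265
CYP2C8: 0.26 × 3.3 = 0.858
Other: 0.39 (unchanged)
Relative clearance = 0.444 + 1.265 + 0.858 + 0.39 = 2.957.
New steady-state plasma level = 21.2 / 2.957 = 7.17 ng/mL (concentration scales inversely with clearance).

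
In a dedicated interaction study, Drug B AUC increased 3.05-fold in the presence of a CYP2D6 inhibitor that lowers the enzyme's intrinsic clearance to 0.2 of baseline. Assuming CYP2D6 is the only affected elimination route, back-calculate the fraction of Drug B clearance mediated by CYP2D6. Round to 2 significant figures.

Write x for the fraction cleared via CYP2D6. The observed AUC change means clearance fell to 1/3.05 = 0.3279 of baseline.
Setting x·0.2 + (1 − x) = 0.3279 and solving: x = (0.3279 − 1)/(0.2 − 1) = 0.84.

0.84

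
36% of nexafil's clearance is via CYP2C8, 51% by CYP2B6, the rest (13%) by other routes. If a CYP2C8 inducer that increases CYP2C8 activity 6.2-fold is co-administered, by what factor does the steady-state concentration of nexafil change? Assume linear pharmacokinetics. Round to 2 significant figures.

0.35

CYP2C8: 0.36 × 6.2 = 2.232
CYP2B6: 0.51 (unchanged)
Other: 0.13 (unchanged)
New clearance relative to baseline: 2.232 + 0.51 + 0.13 = 2.872.
Since steady-state concentration ∝ 1/CL, the ratio is 1 / 2.872 = 0.35.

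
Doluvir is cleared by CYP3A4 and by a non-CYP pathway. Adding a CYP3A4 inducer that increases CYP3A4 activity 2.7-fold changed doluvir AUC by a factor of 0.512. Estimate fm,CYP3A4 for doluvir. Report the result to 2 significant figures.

Write x for the fraction cleared via CYP3A4. The observed AUC change means clearance rose to 1/0.512 = 1.953 of baseline.
Setting x·2.7 + (1 − x) = 1.953 and solving: x = (1.953 − 1)/(2.7 − 1) = 0.56.

0.56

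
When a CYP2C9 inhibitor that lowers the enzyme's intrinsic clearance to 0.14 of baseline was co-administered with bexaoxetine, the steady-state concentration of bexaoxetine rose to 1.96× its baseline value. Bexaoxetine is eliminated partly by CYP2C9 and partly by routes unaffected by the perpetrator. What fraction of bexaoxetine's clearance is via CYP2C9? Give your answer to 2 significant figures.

CL'/CL = 1 / 1.96 = 0.5102
0.14·fm + (1 − fm) = 0.5102
fm = (0.5102 − 1) / (0.14 − 1) = 0.57

0.57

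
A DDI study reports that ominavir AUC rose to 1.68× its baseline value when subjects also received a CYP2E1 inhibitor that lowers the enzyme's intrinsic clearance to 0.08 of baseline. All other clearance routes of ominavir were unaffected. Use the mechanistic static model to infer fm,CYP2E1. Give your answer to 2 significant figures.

0.44

CL'/CL = 1 / 1.68 = 0.5952
0.08·fm + (1 − fm) = 0.5952
fm = (0.5952 − 1) / (0.08 − 1) = 0.44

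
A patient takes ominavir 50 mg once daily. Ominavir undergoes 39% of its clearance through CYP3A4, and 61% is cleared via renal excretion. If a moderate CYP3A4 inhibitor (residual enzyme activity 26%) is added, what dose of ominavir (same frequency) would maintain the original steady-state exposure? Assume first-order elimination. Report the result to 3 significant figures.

CYP3A4: 0.39 × 0.26 = 0.1014
Other: 0.61 (unchanged)
Relative clearance = 0.1014 + 0.61 = 0.7114.
Css,avg = (dose rate)/CL, so holding Css fixed requires dose ∝ CL: 50 × 0.7114 = 35.6 mg.

35.6 mg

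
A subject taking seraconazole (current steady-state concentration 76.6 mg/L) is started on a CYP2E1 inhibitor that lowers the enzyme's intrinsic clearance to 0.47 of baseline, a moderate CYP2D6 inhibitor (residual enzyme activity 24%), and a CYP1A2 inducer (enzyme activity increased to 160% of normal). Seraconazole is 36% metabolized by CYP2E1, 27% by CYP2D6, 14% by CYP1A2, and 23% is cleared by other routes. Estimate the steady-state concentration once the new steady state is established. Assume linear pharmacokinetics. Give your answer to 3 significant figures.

The CYP2E1 pathway (36% of clearance) drops to 0.47× activity: 0.36 × 0.47 = 0.1692.
The CYP2D6 pathway (27% of clearance) is reduced to 0.24× activity: 0.27 × 0.24 = 0.0648.
The CYP1A2 pathway (14% of clearance) increases to 1.6× activity: 0.14 × 1.6 = 0.224.
Non-CYP routes (23%) are unchanged.
New clearance relative to baseline: 0.1692 + 0.0648 + 0.224 + 0.23 = 0.688.
Dividing the baseline by the relative clearance: 76.6 / 0.688 = 111 mg/L.

111 mg/L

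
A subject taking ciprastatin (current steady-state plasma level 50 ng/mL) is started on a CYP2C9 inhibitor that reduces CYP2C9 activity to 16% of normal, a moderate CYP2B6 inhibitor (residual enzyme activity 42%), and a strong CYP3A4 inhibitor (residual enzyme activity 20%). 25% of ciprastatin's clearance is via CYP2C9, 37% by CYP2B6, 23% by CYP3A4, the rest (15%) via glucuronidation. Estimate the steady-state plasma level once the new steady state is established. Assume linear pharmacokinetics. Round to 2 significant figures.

1.3 × 10² ng/mL

The CYP2C9 pathway (25% of clearance) is reduced to 0.16× activity: 0.25 × 0.16 = 0.04.
The CYP2B6 pathway (37% of clearance) drops to 0.42× activity: 0.37 × 0.42 = 0.1554.
The CYP3A4 pathway (23% of clearance) drops to 0.2× activity: 0.23 × 0.2 = 0.046.
The remaining 15% of clearance is unaffected.
New clearance relative to baseline: 0.04 + 0.1554 + 0.046 + 0.15 = 0.3914.
Dividing the baseline by the relative clearance: 50 / 0.3914 = 1.3 × 10² ng/mL.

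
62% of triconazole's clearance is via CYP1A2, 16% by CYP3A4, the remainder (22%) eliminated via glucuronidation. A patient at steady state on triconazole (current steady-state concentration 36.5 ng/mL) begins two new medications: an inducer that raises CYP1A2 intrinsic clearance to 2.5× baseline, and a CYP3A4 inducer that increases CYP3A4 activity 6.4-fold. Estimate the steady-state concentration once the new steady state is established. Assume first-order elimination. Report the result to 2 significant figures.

The CYP1A2 pathway (62% of clearance) rises to 2.5× activity: 0.62 × 2.5 = 1.55.
The CYP3A4 pathway (16% of clearance) is boosted to 6.4× activity: 0.16 × 6.4 = 1.024.
The remaining 22% of clearance is unaffected.
New clearance relative to baseline: 1.55 + 1.024 + 0.22 = 2.794.
Steady-state concentration ∝ 1/CL: new value = 36.5 / 2.794 = 13 ng/mL.

13 ng/mL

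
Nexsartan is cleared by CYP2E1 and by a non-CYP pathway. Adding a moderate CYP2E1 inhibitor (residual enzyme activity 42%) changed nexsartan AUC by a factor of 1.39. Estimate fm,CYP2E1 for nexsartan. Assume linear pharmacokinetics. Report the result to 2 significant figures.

0.48

Write x for the fraction cleared via CYP2E1. The observed AUC change means clearance fell to 1/1.39 = 0.7194 of baseline.
Setting x·0.42 + (1 − x) = 0.7194 and solving: x = (0.7194 − 1)/(0.42 − 1) = 0.48.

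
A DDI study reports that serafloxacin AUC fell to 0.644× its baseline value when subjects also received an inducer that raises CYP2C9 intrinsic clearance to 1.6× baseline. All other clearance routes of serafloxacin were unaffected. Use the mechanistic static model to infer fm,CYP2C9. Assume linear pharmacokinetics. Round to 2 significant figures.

Let fm be the CYP2C9 fraction. New clearance relative to baseline = fm × 1.6 + (1 − fm).
AUC ratio = 1 / (new CL fraction), so new CL fraction = 1 / 0.644 = 1.553.
fm × 1.6 + 1 − fm = 1.553  ⇒  fm × (1.6 − 1) = 0.5528  ⇒  fm = 0.92.

0.92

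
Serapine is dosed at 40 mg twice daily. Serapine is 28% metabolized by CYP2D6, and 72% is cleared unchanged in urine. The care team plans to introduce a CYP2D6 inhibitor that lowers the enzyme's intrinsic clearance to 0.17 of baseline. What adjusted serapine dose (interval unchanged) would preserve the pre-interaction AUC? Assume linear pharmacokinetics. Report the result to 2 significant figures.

The CYP2D6 pathway (28% of clearance) is reduced to 0.17× activity: 0.28 × 0.17 = 0.0476.
Non-CYP routes (72%) are unchanged.
New clearance relative to baseline: 0.0476 + 0.72 = 0.7676.
Exposure is unchanged when dose changes in proportion to clearance. New dose = 40 mg × 0.7676 = 31 mg.

31 mg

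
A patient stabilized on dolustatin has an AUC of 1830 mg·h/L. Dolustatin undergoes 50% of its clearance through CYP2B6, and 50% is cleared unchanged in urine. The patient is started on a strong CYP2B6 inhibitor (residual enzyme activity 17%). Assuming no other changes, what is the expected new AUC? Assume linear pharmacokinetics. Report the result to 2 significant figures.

The CYP2B6 pathway (50% of clearance) falls to 0.17× activity: 0.5 × 0.17 = 0.085.
The remaining 50% of clearance is unaffected.
CL_new/CL_old = 0.085 + 0.5 = 0.585.
With dosing unchanged, AUC scales as 1/CL: 1830 / 0.585 = 3.1 × 10³ mg·h/L.

3.1 × 10³ mg·h/L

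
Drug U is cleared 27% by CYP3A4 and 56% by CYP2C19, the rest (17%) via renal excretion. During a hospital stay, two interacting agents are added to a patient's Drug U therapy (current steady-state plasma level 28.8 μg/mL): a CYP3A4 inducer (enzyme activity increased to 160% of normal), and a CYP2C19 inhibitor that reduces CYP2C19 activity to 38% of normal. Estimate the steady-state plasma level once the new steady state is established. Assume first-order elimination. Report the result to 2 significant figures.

CYP3A4: 0.27 × 1.6 = 0.432
CYP2C19: 0.56 × 0.38 = 0.2128
Other: 0.17 (unchanged)
CL_new/CL_old = 0.432 + 0.2128 + 0.17 = 0.8148.
Steady-state plasma level ∝ 1/CL: new value = 28.8 / 0.8148 = 35 μg/mL.

35 μg/mL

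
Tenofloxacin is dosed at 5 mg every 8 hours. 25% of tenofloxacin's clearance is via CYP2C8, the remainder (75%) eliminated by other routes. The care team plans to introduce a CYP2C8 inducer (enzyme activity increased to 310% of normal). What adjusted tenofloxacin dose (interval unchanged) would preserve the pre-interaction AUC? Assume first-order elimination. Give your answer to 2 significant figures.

7.6 mg

The CYP2C8 pathway (25% of clearance) is boosted to 3.1× activity: 0.25 × 3.1 = 0.775.
The remaining 75% of clearance is unaffected.
New clearance relative to baseline: 0.775 + 0.75 = 1.525.
To maintain the same steady-state level, dose must scale with clearance: new dose = 5 × 1.525 = 7.6 mg.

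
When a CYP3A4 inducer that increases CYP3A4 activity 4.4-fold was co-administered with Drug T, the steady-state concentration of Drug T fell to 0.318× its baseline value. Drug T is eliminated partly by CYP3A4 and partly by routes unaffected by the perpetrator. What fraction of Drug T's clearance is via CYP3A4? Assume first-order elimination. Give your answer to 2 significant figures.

Call the CYP3A4 fraction fm. After the interaction, CL_new/CL_old = fm × 4.4 + (1 − fm).
Steady-state concentration ratio = 1 / (new CL fraction), so new CL fraction = 1 / 0.318 = 3.145.
fm × 4.4 + 1 − fm = 3.145  ⇒  fm × (4.4 − 1) = 2.145  ⇒  fm = 0.63.

0.63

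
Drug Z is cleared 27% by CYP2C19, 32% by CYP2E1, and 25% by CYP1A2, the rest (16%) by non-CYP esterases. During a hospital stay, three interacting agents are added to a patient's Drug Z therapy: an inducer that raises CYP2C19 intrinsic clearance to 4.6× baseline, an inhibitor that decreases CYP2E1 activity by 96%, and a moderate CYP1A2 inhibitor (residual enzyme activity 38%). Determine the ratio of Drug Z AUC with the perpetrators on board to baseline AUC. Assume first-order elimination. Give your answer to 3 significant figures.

CYP2C19: 0.27 × 4.6 = 1.242
CYP2E1: 0.32 × 0.04 = 0.0128
CYP1A2: 0.25 × 0.38 = 0.095
Other: 0.16 (unchanged)
New clearance relative to baseline: 1.242 + 0.0128 + 0.095 + 0.16 = 1.5098.
Net AUC ratio = 1 / 1.5098 = 0.662.

0.662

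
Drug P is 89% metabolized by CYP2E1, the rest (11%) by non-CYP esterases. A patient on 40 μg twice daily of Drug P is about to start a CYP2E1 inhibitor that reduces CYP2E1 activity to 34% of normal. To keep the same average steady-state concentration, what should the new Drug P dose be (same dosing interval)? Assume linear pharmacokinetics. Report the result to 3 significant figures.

16.5 μg

The CYP2E1 pathway (89% of clearance) drops to 0.34× activity: 0.89 × 0.34 = 0.3026.
The remaining 11% of clearance is unaffected.
New clearance relative to baseline: 0.3026 + 0.11 = 0.4126.
To maintain the same steady-state level, dose must scale with clearance: new dose = 40 × 0.4126 = 16.5 μg.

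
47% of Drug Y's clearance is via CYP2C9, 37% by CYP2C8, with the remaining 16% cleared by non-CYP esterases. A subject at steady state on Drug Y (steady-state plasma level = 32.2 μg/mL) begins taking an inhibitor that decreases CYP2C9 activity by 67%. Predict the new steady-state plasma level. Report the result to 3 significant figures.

The CYP2C9 pathway (47% of clearance) falls to 0.33× activity: 0.47 × 0.33 = 0.1551.
CYP2C8 (37%) and the residual 16% are unaffected.
New clearance relative to baseline: 0.1551 + 0.37 + 0.16 = 0.6851.
Steady-state plasma level ∝ 1/CL, so new value = 32.2 / 0.6851 = 47.0 μg/mL.

47.0 μg/mL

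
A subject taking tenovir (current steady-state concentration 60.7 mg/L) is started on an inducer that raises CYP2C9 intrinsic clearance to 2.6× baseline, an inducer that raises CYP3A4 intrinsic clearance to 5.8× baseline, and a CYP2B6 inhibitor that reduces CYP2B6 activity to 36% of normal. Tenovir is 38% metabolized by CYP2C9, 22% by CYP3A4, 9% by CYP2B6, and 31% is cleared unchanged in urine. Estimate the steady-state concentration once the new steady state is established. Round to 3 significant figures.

The CYP2C9 pathway (38% of clearance) is boosted to 2.6× activity: 0.38 × 2.6 = 0.988.
The CYP3A4 pathway (22% of clearance) is boosted to 5.8× activity: 0.22 × 5.8 = 1.276.
The CYP2B6 pathway (9% of clearance) is reduced to 0.36× activity: 0.09 × 0.36 = 0.0324.
The remaining 31% of clearance is unaffected.
New clearance relative to baseline: 0.988 + 1.276 + 0.0324 + 0.31 = 2.6064.
Dividing the baseline by the relative clearance: 60.7 / 2.6064 = 23.3 mg/L.

23.3 mg/L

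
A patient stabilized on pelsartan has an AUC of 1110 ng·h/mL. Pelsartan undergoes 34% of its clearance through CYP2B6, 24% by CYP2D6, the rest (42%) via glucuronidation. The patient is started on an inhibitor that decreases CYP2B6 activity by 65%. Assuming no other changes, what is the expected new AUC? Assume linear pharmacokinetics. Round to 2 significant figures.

The CYP2B6 pathway (34% of clearance) is reduced to 0.35× activity: 0.34 × 0.35 = 0.119.
CYP2D6 (24%) and the residual 42% are unaffected.
New clearance relative to baseline: 0.119 + 0.24 + 0.42 = 0.779.
With dosing unchanged, AUC scales as 1/CL: 1110 / 0.779 = 1.4 × 10³ ng·h/mL.

1.4 × 10³ ng·h/mL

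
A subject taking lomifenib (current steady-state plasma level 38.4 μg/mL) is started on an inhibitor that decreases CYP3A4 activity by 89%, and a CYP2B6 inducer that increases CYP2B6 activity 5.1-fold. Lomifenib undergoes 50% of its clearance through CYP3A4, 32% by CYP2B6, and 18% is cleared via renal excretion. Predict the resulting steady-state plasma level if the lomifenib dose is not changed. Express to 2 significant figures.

CYP3A4: 0.5 × 0.11 = 0.055
CYP2B6: 0.32 × 5.1 = 1.632
Other: 0.18 (unchanged)
Relative clearance = 0.055 + 1.632 + 0.18 = 1.867.
Dividing the baseline by the relative clearance: 38.4 / 1.867 = 21 μg/mL.

21 μg/mL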